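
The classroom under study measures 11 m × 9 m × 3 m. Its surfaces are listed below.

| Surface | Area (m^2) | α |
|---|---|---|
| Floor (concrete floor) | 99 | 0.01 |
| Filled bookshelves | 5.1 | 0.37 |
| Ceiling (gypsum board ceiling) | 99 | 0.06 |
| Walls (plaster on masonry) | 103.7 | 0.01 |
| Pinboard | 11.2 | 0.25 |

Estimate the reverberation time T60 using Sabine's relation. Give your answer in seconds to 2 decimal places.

Total absorption A = 99×0.01 + 5.1×0.37 + 99×0.06 + 103.7×0.01 + 11.2×0.25
  = 0.990 + 1.887 + 5.940 + 1.037 + 2.800 = 12.654 m^2 sabins.
Volume V = 11 × 9 × 3 = 297 m³.
T = 0.161 V/A = 0.161·297/12.654 = 3.78 s.

3.78 s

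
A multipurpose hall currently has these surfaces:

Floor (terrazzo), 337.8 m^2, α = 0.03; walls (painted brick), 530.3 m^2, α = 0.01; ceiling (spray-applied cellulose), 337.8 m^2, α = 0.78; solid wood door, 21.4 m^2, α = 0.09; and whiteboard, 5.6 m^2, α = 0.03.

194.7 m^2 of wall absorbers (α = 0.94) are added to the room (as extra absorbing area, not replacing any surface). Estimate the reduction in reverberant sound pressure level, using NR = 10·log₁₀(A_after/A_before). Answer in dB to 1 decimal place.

2.2 dB

Equivalent absorption area: A_before = 337.8·0.03 + 530.3·0.01 + 337.8·0.78 + 21.4·0.09 + 5.6·0.03 = 281.015 m^2.
Added absorption = 194.7 × 0.94 = 183.018 sabins.
A_after = 281.015 + 183.018 = 464.033 sabins.
Reduction = 10 log₁₀(A_after/A_before) = 10 log₁₀(1.6513) = 2.2 dB.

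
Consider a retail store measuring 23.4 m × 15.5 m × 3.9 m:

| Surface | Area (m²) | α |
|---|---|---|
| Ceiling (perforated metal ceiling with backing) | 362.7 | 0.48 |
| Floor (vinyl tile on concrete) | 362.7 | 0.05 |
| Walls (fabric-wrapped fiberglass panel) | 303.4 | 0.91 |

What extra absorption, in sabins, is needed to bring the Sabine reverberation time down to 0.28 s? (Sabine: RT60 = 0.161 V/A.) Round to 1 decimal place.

345.0 sabins

A₁ = Σ Sᵢαᵢ = 362.7×0.48 + 362.7×0.05 + 303.4×0.91 = 468.325 sabins.
Target A₂ = 0.161·1414.53/0.28 = 813.355 sabins (V = 1414.53 m³).
Shortfall: 813.355 − 468.325 = 345.0 sabins.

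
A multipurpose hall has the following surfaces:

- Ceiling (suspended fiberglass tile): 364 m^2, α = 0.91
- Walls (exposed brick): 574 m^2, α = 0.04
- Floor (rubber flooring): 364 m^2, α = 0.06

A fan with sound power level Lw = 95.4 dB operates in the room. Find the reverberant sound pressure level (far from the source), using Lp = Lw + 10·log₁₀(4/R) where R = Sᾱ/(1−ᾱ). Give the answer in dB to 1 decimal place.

A = 376.040 sabins; S = 1302.0 m^2.
ᾱ = 376.040/1302.0 = 0.2888; R = Sᾱ/(1−ᾱ) = 376.040/(1−0.2888) = 528.740 m^2.
Lp = 95.4 + 10·log₁₀(4/528.740) = 95.4 + (-21.21) = 74.2 dB.

74.2 dB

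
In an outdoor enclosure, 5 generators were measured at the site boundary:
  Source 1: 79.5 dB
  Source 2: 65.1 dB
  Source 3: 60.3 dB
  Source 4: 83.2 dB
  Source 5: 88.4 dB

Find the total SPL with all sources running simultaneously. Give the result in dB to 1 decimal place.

90.0 dB

Converting to relative power and adding: 10^(79.5/10) + 10^(65.1/10) + 10^(60.3/10) + 10^(83.2/10) + 10^(88.4/10) = 9.942e+08.
Back to dB: 10·log₁₀ Σ = 90.0 dB.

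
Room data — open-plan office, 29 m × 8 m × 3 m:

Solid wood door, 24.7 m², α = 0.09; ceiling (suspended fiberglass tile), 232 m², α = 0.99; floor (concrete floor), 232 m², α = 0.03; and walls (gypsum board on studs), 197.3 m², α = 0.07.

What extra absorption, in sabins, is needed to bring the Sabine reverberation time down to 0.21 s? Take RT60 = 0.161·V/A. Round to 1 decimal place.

Total absorption A₁ = 24.7*0.09 + 232*0.99 + 232*0.03 + 197.3*0.07
  = 2.223 + 229.680 + 6.960 + 13.811 = 252.674 m² sabins.
Target A₂ = 0.161·696/0.21 = 533.600 sabins (V = 696 m³).
Shortfall: 533.600 − 252.674 = 280.9 sabins.

280.9 sabins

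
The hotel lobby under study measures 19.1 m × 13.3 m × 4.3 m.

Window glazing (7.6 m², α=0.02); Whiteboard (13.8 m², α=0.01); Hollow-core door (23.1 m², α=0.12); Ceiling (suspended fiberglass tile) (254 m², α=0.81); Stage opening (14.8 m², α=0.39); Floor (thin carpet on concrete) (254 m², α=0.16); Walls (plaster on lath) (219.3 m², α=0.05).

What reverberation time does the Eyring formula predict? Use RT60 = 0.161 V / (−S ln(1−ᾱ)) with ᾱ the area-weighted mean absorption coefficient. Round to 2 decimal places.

S = Σ Sᵢ = 786.6 m².
Σ(Sᵢαᵢ) = 7.6×0.02 + 13.8×0.01 + 23.1×0.12 + 254×0.81 + 14.8×0.39 + 254×0.16 + 219.3×0.05 = 266.179.
Mean coefficient ᾱ = A/S = 0.3384.
−S·ln(1−ᾱ) = −786.6 × ln(1 − 0.3384) = 324.940.
V = 19.1 × 13.3 × 4.3 = 1092.329 m³.
RT60 = 0.161 × 1092.329 / 324.940 = 0.54 s.

0.54 s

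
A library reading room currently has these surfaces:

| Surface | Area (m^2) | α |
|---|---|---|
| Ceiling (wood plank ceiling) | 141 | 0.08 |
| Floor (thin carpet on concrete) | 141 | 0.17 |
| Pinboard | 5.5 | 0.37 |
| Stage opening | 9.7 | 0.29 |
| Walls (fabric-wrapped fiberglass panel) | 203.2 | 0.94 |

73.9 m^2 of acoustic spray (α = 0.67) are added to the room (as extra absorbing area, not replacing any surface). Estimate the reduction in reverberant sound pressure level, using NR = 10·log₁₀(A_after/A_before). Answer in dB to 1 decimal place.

Equivalent absorption area: A_before = 141×0.08 + 141×0.17 + 5.5×0.37 + 9.7×0.29 + 203.2×0.94 = 231.106 m^2.
Added absorption = 73.9 × 0.67 = 49.513 sabins.
New total A_after = 280.619 sabins.
NR = 10·log₁₀(280.619/231.106) = 0.8 dB.

0.8 dB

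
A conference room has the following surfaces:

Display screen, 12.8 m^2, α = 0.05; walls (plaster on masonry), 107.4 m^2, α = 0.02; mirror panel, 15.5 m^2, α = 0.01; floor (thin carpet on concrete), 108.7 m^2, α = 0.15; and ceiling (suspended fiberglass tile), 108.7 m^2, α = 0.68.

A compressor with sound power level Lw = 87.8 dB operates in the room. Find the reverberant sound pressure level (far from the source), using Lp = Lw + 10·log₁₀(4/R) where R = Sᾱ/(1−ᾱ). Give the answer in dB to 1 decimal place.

72.8 dB

A = 93.164 sabins; S = 353.1 m^2.
ᾱ = 0.2638, so room constant R = A/(1−ᾱ) = 126.547 m^2.
Lp = Lw + 10 log₁₀(4/R) = 87.8 -15.00 = 72.8 dB.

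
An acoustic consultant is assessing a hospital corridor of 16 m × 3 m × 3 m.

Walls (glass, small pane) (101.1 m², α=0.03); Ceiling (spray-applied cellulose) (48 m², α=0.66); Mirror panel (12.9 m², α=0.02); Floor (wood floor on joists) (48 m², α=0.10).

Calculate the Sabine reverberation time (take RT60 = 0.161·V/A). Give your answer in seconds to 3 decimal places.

0.583 s

Total absorption A = 101.1×0.03 + 48×0.66 + 12.9×0.02 + 48×0.10
  = 3.033 + 31.680 + 0.258 + 4.800 = 39.771 m² sabins.
Volume V = 16 × 3 × 3 = 144 m³.
Sabine: RT60 = 0.161 × 144 / 39.771 = 0.583 s.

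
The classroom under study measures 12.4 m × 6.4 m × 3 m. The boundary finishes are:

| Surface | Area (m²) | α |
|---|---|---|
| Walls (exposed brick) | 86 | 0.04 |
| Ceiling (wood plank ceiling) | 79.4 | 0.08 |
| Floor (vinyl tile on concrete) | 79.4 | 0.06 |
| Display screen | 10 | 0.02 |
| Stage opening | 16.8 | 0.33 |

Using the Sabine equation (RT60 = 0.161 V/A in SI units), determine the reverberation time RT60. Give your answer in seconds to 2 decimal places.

A = Σ Sᵢαᵢ = 86×0.04 + 79.4×0.08 + 79.4×0.06 + 10×0.02 + 16.8×0.33 = 20.300 sabins.
Volume V = 12.4 × 6.4 × 3 = 238.08 m³.
RT60 = 0.161 · V / A = 0.161 × 238.08 / 20.300 = 1.89 s.

1.89 seconds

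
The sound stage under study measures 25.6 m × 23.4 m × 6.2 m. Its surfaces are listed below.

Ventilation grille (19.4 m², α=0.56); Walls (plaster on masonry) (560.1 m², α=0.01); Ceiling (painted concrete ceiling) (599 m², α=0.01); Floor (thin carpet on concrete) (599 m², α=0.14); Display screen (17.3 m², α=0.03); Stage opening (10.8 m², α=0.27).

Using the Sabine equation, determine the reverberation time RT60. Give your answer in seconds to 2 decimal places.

Total absorption A = 19.4×0.56 + 560.1×0.01 + 599×0.01 + 599×0.14 + 17.3×0.03 + 10.8×0.27
  = 10.864 + 5.601 + 5.990 + 83.860 + 0.519 + 2.916 = 109.750 m² sabins.
Volume V = 25.6 × 23.4 × 6.2 = 3714.048 m³.
RT60 = 0.161 · V / A = 0.161 × 3714.048 / 109.750 = 5.45 s.

5.45 seconds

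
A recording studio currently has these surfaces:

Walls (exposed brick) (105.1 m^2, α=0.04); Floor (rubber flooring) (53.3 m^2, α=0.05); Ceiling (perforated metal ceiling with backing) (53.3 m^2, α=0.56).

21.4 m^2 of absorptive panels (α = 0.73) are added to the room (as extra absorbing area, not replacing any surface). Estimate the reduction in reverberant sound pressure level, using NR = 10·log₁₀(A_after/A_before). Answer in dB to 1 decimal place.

A_before = Σ Sᵢαᵢ = 105.1*0.04 + 53.3*0.05 + 53.3*0.56 = 36.717 sabins.
Added absorption = 21.4 × 0.73 = 15.622 sabins.
A_after = 36.717 + 15.622 = 52.339 sabins.
NR = 10·log₁₀(52.339/36.717) = 1.5 dB.

1.5 dB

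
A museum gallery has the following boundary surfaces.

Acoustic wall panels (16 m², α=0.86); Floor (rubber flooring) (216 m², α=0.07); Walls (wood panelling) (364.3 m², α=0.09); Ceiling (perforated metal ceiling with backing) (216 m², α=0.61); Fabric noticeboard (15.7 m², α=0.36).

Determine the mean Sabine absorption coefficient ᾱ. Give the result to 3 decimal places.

0.240

S = Σ Sᵢ = 16 + 216 + 364.3 + 216 + 15.7 = 828.0 m².
Σ(Sᵢαᵢ) = 16×0.86 + 216×0.07 + 364.3×0.09 + 216×0.61 + 15.7×0.36 = 199.079.
ᾱ = A/S = 0.240.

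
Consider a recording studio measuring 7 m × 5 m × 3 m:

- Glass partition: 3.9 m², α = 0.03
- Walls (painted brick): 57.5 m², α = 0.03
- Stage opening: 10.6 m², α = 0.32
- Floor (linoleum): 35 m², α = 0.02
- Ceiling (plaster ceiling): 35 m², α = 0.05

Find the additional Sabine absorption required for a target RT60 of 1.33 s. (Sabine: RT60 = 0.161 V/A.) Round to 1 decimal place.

Equivalent absorption area: A₁ = 3.9×0.03 + 57.5×0.03 + 10.6×0.32 + 35×0.02 + 35×0.05 = 7.684 m².
For T = 1.33 s, need A₂ = 0.161·V/T = 0.161·105/1.33 = 12.711 sabins.
ΔA = A₂ − A₁ = 12.711 − 7.684 = 5.0 sabins.

5.0 sabins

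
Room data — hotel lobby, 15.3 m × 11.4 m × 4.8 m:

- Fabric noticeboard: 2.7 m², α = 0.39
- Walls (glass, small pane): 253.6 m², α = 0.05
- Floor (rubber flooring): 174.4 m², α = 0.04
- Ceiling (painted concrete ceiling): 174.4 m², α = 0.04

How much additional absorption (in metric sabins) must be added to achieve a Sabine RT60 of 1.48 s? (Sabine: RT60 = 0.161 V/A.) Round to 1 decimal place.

63.4 sabins

Summing Sᵢαᵢ: 1.053 + 12.680 + 6.976 + 6.976 → A₁ = 27.685 sabins.
Target A₂ = 0.161·837.216/1.48 = 91.076 sabins (V = 837.216 m³).
Shortfall: 91.076 − 27.685 = 63.4 sabins.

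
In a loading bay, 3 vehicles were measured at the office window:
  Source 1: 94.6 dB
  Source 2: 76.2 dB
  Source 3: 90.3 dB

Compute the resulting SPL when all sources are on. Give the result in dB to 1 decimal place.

Σ 10^(Lᵢ/10) = 3.997e+09.
L_total = 10·log₁₀(3.997e+09) = 96.0 dB.

96.0 dB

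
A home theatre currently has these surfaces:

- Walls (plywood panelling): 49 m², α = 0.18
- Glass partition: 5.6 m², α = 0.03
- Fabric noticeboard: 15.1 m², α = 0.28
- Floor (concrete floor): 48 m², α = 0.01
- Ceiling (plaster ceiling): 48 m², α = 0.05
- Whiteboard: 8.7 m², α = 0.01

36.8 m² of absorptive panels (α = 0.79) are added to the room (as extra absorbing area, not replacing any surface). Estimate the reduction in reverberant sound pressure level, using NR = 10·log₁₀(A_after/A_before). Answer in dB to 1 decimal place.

Equivalent absorption area: A_before = 49×0.18 + 5.6×0.03 + 15.1×0.28 + 48×0.01 + 48×0.05 + 8.7×0.01 = 16.183 m².
Treatment contributes 36.8·0.79 = 29.072 sabins.
New total A_after = 45.255 sabins.
NR = 10·log₁₀(45.255/16.183) = 4.5 dB.

4.5 dB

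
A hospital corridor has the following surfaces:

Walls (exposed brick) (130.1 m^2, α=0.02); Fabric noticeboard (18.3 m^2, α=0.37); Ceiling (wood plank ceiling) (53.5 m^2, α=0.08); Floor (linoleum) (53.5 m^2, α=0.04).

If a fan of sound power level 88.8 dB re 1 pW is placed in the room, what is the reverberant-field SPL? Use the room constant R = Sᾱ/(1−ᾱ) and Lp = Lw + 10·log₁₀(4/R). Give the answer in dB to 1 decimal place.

82.6 dB

Σ(Sᵢαᵢ) = 130.1×0.02 + 18.3×0.37 + 53.5×0.08 + 53.5×0.04 = 15.793; total area S = 255.4 m^2.
ᾱ = 0.0618, so room constant R = A/(1−ᾱ) = 16.833 m^2.
Lp = 88.8 + 10·log₁₀(4/16.833) = 88.8 + (-6.24) = 82.6 dB.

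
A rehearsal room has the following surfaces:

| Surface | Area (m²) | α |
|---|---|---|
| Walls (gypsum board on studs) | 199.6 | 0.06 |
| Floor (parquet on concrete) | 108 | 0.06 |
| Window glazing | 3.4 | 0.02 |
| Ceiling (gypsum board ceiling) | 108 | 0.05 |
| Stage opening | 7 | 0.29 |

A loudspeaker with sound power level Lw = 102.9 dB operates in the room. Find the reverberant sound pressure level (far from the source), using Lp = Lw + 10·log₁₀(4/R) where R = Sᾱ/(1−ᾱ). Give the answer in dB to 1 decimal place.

94.5 dB

A = 25.954 sabins; S = 426.0 m².
ᾱ = 0.0609, so room constant R = A/(1−ᾱ) = 27.637 m².
Lp = 102.9 + 10·log₁₀(4/27.637) = 102.9 + (-8.39) = 94.5 dB.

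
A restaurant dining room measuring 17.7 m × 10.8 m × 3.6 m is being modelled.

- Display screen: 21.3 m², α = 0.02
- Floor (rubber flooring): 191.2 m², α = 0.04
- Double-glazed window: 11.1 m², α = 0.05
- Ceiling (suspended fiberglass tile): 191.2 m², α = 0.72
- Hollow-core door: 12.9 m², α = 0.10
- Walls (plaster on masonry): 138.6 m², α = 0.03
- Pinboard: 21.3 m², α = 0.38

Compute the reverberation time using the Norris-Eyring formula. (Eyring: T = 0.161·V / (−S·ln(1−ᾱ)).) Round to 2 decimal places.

Total surface area S = 21.3 + 191.2 + 11.1 + 191.2 + 12.9 + 138.6 + 21.3 = 587.6 m².
Σ(Sᵢαᵢ) = 21.3×0.02 + 191.2×0.04 + 11.1×0.05 + 191.2×0.72 + 12.9×0.10 + 138.6×0.03 + 21.3×0.38 = 159.835.
Mean coefficient ᾱ = A/S = 0.2720.
Eyring denominator: −S ln(1−ᾱ) = 186.536.
V = 17.7 × 10.8 × 3.6 = 688.176 m³.
T = 0.161·V/[−S·ln(1−ᾱ)] = 0.161·688.176/186.536 = 0.59 s.

0.59 seconds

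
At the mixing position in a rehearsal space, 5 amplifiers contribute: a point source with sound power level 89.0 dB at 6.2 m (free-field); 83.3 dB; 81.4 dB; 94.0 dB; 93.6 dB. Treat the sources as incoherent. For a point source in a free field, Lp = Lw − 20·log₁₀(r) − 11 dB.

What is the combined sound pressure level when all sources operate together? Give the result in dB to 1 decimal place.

97.1 dB

Source at 6.2 m: Lp = 89.0 − 20·log₁₀(6.2) − 11 = 62.2 dB.
Σ 10^(Lᵢ/10) = 5.156e+09.
L_total = 10·log₁₀(5.156e+09) = 97.1 dB.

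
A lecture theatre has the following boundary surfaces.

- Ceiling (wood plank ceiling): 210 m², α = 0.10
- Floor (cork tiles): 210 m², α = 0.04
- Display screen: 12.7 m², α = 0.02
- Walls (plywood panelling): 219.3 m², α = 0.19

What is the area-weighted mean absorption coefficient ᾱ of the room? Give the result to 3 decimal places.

0.109

Total surface area S = 652.0 m².
Σ(Sᵢαᵢ) = 210*0.10 + 210*0.04 + 12.7*0.02 + 219.3*0.19 = 71.321.
ᾱ = A/S = 0.109.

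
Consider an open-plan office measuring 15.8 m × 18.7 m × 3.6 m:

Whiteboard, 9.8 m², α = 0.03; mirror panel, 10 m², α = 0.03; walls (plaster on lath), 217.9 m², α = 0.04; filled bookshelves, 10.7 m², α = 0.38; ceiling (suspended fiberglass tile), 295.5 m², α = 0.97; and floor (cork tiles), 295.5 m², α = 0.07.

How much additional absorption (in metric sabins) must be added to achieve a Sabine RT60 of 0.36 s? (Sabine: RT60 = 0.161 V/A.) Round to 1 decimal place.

155.0 sabins

A₁ = Σ Sᵢαᵢ = 9.8×0.03 + 10×0.03 + 217.9×0.04 + 10.7×0.38 + 295.5×0.97 + 295.5×0.07 = 320.696 sabins.
For T = 0.36 s, need A₂ = 0.161·V/T = 0.161·1063.656/0.36 = 475.691 sabins.
Shortfall: 475.691 − 320.696 = 155.0 sabins.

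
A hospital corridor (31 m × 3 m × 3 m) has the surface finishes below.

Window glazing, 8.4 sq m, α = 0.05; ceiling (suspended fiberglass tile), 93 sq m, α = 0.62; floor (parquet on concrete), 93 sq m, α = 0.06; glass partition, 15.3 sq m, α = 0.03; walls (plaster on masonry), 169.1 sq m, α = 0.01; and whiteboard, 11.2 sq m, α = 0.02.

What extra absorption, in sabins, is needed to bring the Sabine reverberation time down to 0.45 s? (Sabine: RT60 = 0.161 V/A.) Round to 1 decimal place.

33.8 sabins

Summing Sᵢαᵢ: 0.420 + 57.660 + 5.580 + 0.459 + 1.691 + 0.224 → A₁ = 66.034 sabins.
For T = 0.45 s, need A₂ = 0.161·V/T = 0.161·279/0.45 = 99.820 sabins.
ΔA = A₂ − A₁ = 99.820 − 66.034 = 33.8 sabins.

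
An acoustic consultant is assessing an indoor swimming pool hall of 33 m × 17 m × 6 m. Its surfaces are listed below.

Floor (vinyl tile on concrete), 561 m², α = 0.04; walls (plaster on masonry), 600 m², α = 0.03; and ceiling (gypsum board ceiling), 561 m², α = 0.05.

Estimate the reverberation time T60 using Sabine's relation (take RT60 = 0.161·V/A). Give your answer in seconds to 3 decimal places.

Summing Sᵢαᵢ: 22.440 + 18.000 + 28.050 → A = 68.490 sabins.
V = 33·17·6 = 3366 m³.
Sabine: RT60 = 0.161 × 3366 / 68.490 = 7.912 s.

7.912 s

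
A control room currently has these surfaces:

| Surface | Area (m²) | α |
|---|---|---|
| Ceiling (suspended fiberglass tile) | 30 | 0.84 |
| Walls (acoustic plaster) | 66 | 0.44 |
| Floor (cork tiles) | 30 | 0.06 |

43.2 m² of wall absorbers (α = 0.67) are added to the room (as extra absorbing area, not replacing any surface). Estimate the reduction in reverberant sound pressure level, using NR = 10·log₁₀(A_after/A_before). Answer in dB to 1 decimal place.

1.8 dB

Summing Sᵢαᵢ: 25.200 + 29.040 + 1.800 → A_before = 56.040 sabins.
Treatment contributes 43.2·0.67 = 28.944 sabins.
A_after = 56.040 + 28.944 = 84.984 sabins.
NR = 10·log₁₀(84.984/56.040) = 1.8 dB.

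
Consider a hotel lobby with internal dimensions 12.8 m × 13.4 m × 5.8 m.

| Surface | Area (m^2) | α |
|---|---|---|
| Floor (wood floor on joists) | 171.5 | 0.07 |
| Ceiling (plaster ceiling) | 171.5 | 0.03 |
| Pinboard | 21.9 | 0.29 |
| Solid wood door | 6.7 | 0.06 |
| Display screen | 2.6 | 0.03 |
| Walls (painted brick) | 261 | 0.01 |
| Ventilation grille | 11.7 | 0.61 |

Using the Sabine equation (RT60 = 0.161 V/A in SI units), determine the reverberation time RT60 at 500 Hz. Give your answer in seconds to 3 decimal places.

Equivalent absorption area: A = 171.5*0.07 + 171.5*0.03 + 21.9*0.29 + 6.7*0.06 + 2.6*0.03 + 261*0.01 + 11.7*0.61 = 33.728 m^2.
Room volume: 994.816 m³.
Sabine: RT60 = 0.161 × 994.816 / 33.728 = 4.749 s.

4.749 s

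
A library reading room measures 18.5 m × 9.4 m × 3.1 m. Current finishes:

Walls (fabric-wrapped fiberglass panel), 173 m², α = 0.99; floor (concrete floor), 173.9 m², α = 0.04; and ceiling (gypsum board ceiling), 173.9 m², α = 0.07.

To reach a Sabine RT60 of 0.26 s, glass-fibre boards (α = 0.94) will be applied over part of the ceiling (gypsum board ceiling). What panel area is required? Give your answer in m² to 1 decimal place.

164.9

Summing Sᵢαᵢ: 171.270 + 6.956 + 12.173 → A₁ = 190.399 sabins.
Required A₂ = 0.161·539.09/0.26 = 333.821 sabins.
Absorption to add: 333.821 − 190.399 = 143.422 sabins.
Net gain per m²: Δα = 0.94 − 0.07 = 0.87.
Panel area = 143.422 / 0.87 = 164.9 m².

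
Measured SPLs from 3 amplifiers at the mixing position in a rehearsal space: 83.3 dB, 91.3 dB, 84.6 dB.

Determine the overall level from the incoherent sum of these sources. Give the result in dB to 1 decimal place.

Sum in the linear (power) domain: Σ 10^(Lᵢ/10) = 10^(83.3/10) + 10^(91.3/10) + 10^(84.6/10) = 1.851e+09.
L_total = 10·log₁₀(1.851e+09) = 92.7 dB.

92.7 dB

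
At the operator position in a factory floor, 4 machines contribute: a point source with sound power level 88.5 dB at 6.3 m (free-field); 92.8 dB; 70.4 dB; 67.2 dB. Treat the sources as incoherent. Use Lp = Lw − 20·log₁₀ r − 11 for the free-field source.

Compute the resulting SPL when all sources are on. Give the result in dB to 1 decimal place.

92.8 dB

Source at 6.3 m: Lp = 88.5 − 20·log₁₀(6.3) − 11 = 61.5 dB.
Σ 10^(Lᵢ/10) = 1.923e+09.
Back to dB: 10·log₁₀ Σ = 92.8 dB.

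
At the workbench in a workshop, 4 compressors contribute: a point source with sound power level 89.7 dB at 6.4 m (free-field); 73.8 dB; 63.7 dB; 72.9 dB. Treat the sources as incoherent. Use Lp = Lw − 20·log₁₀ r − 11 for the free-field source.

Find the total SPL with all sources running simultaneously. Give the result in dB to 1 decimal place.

Source at 6.4 m: Lp = 89.7 − 20·log₁₀(6.4) − 11 = 62.6 dB.
Converting to relative power and adding: 10^(62.6/10) + 10^(73.8/10) + 10^(63.7/10) + 10^(72.9/10) = 4.765e+07.
L_total = 10·log₁₀(4.765e+07) = 76.8 dB.

76.8 dB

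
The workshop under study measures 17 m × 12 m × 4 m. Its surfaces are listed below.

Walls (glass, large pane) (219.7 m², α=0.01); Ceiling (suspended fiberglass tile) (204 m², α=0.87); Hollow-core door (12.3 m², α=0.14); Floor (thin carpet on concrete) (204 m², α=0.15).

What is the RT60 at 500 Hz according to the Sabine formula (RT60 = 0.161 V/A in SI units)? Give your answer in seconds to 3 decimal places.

A = Σ Sᵢαᵢ = 219.7×0.01 + 204×0.87 + 12.3×0.14 + 204×0.15 = 211.999 sabins.
V = 17·12·4 = 816 m³.
Sabine: RT60 = 0.161 × 816 / 211.999 = 0.620 s.

0.620 s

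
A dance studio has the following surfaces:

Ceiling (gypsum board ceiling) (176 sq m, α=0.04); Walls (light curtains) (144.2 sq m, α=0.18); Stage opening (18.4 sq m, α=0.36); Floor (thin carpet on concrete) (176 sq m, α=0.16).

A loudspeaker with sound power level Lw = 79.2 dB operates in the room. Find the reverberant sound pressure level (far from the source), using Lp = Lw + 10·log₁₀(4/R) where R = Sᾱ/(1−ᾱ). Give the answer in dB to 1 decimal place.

66.3 dB

A = 67.780 sabins; S = 514.6 sq m.
ᾱ = 0.1317, so room constant R = A/(1−ᾱ) = 78.061 sq m.
Lp = 79.2 + 10·log₁₀(4/78.061) = 79.2 + (-12.90) = 66.3 dB.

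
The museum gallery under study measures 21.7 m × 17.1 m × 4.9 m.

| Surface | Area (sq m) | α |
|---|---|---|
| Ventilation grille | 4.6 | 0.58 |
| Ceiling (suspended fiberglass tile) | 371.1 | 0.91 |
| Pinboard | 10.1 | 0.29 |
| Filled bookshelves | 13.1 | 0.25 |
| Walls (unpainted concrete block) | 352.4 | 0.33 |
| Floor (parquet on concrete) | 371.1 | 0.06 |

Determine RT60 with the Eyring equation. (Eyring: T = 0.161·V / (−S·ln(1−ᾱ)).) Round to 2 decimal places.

0.46 seconds

Total surface area S = 4.6 + 371.1 + 10.1 + 13.1 + 352.4 + 371.1 = 1122.4 sq m.
Σ(Sᵢαᵢ) = 4.6×0.58 + 371.1×0.91 + 10.1×0.29 + 13.1×0.25 + 352.4×0.33 + 371.1×0.06 = 485.131.
Mean coefficient ᾱ = A/S = 0.4322.
−S·ln(1−ᾱ) = −1122.4 × ln(1 − 0.4322) = 635.263.
V = 21.7 × 17.1 × 4.9 = 1818.243 m³.
RT60 = 0.161 × 1818.243 / 635.263 = 0.46 s.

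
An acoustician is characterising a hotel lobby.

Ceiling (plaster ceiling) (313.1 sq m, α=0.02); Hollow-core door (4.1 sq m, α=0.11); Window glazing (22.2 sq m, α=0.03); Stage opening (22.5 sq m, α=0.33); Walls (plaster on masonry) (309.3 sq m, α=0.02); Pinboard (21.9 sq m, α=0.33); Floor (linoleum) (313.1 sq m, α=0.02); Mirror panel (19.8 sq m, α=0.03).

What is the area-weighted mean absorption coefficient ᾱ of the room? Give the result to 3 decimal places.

0.034

Total surface area S = 1026.0 sq m.
Weighted sum Σ Sα = 35.073.
ᾱ = 35.073 / 1026.0 = 0.034.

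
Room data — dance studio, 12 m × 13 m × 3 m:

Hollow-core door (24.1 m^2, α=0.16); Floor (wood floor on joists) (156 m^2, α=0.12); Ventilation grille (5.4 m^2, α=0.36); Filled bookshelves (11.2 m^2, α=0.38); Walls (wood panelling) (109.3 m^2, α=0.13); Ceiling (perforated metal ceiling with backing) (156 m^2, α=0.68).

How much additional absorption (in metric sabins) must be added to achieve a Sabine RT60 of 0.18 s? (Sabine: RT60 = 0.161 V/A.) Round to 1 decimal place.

269.5 sabins

Total absorption A₁ = 24.1·0.16 + 156·0.12 + 5.4·0.36 + 11.2·0.38 + 109.3·0.13 + 156·0.68
  = 3.856 + 18.720 + 1.944 + 4.256 + 14.209 + 106.080 = 149.065 m^2 sabins.
For T = 0.18 s, need A₂ = 0.161·V/T = 0.161·468/0.18 = 418.600 sabins.
Shortfall: 418.600 − 149.065 = 269.5 sabins.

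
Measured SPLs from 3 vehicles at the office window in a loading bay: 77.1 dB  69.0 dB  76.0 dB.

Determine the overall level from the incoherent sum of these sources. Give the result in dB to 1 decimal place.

Σ 10^(Lᵢ/10) = 9.904e+07.
Back to dB: 10·log₁₀ Σ = 80.0 dB.

80.0 dB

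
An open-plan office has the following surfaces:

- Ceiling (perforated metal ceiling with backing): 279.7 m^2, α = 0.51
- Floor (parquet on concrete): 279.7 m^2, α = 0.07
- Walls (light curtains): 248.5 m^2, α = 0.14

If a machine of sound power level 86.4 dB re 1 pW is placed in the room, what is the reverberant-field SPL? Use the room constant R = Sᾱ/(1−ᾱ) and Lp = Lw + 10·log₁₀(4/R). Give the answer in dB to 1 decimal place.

Σ(Sᵢαᵢ) = 279.7·0.51 + 279.7·0.07 + 248.5·0.14 = 197.016; total area S = 807.9 m^2.
ᾱ = 197.016/807.9 = 0.2439; R = Sᾱ/(1−ᾱ) = 197.016/(1−0.2439) = 260.569 m^2.
Lp = Lw + 10 log₁₀(4/R) = 86.4 -18.14 = 68.3 dB.

68.3 dB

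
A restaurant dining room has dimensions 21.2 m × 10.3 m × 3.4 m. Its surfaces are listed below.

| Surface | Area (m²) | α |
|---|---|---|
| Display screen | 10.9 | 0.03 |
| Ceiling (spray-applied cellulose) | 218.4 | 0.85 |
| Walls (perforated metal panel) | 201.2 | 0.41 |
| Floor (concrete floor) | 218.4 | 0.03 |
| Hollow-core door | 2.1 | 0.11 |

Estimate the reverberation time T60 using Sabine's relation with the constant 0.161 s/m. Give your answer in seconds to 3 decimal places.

0.434 seconds

A = Σ Sᵢαᵢ = 10.9·0.03 + 218.4·0.85 + 201.2·0.41 + 218.4·0.03 + 2.1·0.11 = 275.242 sabins.
Volume V = 21.2 × 10.3 × 3.4 = 742.424 m³.
T = 0.161 V/A = 0.161·742.424/275.242 = 0.434 s.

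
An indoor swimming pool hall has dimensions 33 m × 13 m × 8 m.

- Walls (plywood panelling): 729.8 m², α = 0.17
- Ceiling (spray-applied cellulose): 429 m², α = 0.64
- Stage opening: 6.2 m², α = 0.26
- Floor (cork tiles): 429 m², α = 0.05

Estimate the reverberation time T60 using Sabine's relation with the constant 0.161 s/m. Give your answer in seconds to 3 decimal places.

1.310 s

Total absorption A = 729.8×0.17 + 429×0.64 + 6.2×0.26 + 429×0.05
  = 124.066 + 274.560 + 1.612 + 21.450 = 421.688 m² sabins.
Volume V = 33 × 13 × 8 = 3432 m³.
Sabine: RT60 = 0.161 × 3432 / 421.688 = 1.310 s.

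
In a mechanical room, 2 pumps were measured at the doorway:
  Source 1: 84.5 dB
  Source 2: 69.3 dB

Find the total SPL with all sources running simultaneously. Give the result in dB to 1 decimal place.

Sum in the linear (power) domain: Σ 10^(Lᵢ/10) = 10^(84.5/10) + 10^(69.3/10) = 2.903e+08.
Back to dB: 10·log₁₀ Σ = 84.6 dB.

84.6 dB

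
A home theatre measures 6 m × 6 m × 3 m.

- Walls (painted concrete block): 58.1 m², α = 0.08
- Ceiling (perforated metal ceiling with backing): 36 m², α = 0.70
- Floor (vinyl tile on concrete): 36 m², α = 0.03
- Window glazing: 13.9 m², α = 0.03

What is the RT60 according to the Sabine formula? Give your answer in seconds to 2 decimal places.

Summing Sᵢαᵢ: 4.648 + 25.200 + 1.080 + 0.417 → A = 31.345 sabins.
Volume V = 6 × 6 × 3 = 108 m³.
RT60 = 0.161 · V / A = 0.161 × 108 / 31.345 = 0.55 s.

0.55 sec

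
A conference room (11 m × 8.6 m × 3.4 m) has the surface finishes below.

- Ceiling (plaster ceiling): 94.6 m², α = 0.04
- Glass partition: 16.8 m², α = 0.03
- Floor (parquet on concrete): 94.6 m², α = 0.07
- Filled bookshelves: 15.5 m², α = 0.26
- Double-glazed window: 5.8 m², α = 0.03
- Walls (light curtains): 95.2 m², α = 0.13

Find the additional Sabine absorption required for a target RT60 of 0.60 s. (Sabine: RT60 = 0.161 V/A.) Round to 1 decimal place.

Total absorption A₁ = 94.6*0.04 + 16.8*0.03 + 94.6*0.07 + 15.5*0.26 + 5.8*0.03 + 95.2*0.13
  = 3.784 + 0.504 + 6.622 + 4.030 + 0.174 + 12.376 = 27.490 m² sabins.
For T = 0.60 s, need A₂ = 0.161·V/T = 0.161·321.64/0.60 = 86.307 sabins.
Additional absorption ΔA = 86.307 − 27.490 = 58.8 sabins.

58.8 sabins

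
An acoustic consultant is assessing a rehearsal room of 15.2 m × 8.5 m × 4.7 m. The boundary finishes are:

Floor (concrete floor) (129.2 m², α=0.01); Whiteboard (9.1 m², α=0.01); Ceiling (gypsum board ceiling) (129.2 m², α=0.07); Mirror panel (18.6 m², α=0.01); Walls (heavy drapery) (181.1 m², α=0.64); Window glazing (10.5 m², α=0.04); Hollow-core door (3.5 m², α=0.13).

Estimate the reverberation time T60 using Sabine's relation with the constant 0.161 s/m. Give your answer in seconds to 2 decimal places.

Equivalent absorption area: A = 129.2×0.01 + 9.1×0.01 + 129.2×0.07 + 18.6×0.01 + 181.1×0.64 + 10.5×0.04 + 3.5×0.13 = 127.392 m².
Volume V = 15.2 × 8.5 × 4.7 = 607.24 m³.
RT60 = 0.161 · V / A = 0.161 × 607.24 / 127.392 = 0.77 s.

0.77 s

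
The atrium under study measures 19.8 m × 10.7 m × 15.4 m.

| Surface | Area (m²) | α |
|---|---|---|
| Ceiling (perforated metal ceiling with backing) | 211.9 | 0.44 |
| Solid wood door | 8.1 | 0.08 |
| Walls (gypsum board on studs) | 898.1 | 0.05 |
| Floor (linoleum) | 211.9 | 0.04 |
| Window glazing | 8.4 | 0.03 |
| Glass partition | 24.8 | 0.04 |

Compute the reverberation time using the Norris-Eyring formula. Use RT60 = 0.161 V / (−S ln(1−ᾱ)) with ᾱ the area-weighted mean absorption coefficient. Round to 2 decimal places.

Total surface area S = 211.9 + 8.1 + 898.1 + 211.9 + 8.4 + 24.8 = 1363.2 m².
Absorption A = 211.9·0.44 + 8.1·0.08 + 898.1·0.05 + 211.9·0.04 + 8.4·0.03 + 24.8·0.04 = 148.509 sabins.
ᾱ = 148.509 / 1363.2 = 0.1089.
−S·ln(1−ᾱ) = −1363.2 × ln(1 − 0.1089) = 157.175.
V = 19.8 × 10.7 × 15.4 = 3262.644 m³.
RT60 = 0.161 × 3262.644 / 157.175 = 3.34 s.

3.34 s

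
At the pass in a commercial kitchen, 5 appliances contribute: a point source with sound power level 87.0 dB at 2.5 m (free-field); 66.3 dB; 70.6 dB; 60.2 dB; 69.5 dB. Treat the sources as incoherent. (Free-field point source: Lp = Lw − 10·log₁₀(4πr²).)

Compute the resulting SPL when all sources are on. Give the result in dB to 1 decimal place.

75.1 dB

Source at 2.5 m: Lp = 87.0 − 10·log₁₀(4π·2.5²) = 87.0 − 10·log₁₀(78.540) = 68.0 dB.
Σ 10^(Lᵢ/10) = 3.202e+07.
Combined level = 10 log₁₀(3.202e+07) = 75.1 dB.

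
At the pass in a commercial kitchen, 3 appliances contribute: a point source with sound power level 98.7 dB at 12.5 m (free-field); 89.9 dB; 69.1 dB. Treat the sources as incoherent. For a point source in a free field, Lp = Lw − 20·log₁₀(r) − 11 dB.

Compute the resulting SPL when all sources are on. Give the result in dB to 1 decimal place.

Source at 12.5 m: Lp = 98.7 − 20·log₁₀(12.5) − 11 = 65.8 dB.
Σ 10^(Lᵢ/10) = 9.892e+08.
Back to dB: 10·log₁₀ Σ = 90.0 dB.

90.0 dB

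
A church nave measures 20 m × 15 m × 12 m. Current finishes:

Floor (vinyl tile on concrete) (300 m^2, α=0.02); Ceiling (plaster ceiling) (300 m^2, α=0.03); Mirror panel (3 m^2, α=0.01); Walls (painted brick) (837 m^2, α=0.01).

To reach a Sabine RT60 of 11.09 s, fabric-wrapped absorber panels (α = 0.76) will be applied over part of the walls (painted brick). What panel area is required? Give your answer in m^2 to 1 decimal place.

38.5

Total absorption A₁ = 300·0.02 + 300·0.03 + 3·0.01 + 837·0.01
  = 6.000 + 9.000 + 0.030 + 8.370 = 23.400 m^2 sabins.
V = 3600 m³. Target absorption A₂ = 0.161 × 3600 / 11.09 = 52.263 sabins.
Absorption to add: 52.263 − 23.400 = 28.863 sabins.
Net gain per m^2: Δα = 0.76 − 0.01 = 0.75.
Panel area = 28.863 / 0.75 = 38.5 m^2.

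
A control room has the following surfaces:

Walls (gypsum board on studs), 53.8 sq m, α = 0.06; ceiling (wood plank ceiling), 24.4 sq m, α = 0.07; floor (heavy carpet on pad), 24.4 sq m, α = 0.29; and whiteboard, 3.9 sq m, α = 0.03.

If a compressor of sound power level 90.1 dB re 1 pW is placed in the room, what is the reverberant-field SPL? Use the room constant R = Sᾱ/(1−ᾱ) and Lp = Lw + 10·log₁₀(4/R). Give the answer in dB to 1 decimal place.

84.8 dB

Σ(Sᵢαᵢ) = 53.8×0.06 + 24.4×0.07 + 24.4×0.29 + 3.9×0.03 = 12.129; total area S = 106.5 sq m.
ᾱ = 12.129/106.5 = 0.1139; R = Sᾱ/(1−ᾱ) = 12.129/(1−0.1139) = 13.688 sq m.
Lp = 90.1 + 10·log₁₀(4/13.688) = 90.1 + (-5.34) = 84.8 dB.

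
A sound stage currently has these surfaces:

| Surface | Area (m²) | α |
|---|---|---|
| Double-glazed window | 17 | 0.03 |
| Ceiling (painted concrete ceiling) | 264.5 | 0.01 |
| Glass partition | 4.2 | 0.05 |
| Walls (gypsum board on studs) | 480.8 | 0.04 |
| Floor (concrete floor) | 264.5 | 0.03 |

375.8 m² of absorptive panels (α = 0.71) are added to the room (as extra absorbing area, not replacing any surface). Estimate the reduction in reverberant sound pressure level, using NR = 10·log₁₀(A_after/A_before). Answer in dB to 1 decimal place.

9.9 dB

Total absorption A_before = 17·0.03 + 264.5·0.01 + 4.2·0.05 + 480.8·0.04 + 264.5·0.03
  = 0.510 + 2.645 + 0.210 + 19.232 + 7.935 = 30.532 m² sabins.
Treatment contributes 375.8·0.71 = 266.818 sabins.
New total A_after = 297.350 sabins.
NR = 10·log₁₀(297.350/30.532) = 9.9 dB.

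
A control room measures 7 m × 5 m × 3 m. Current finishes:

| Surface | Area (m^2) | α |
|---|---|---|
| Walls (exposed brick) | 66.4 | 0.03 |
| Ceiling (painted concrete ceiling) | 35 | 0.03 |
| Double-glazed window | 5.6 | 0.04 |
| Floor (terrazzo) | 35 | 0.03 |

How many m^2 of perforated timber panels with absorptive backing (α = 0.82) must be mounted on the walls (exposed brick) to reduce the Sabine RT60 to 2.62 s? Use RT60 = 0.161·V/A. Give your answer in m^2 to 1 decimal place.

2.7

Total absorption A₁ = 66.4*0.03 + 35*0.03 + 5.6*0.04 + 35*0.03
  = 1.992 + 1.050 + 0.224 + 1.050 = 4.316 m^2 sabins.
V = 105 m³. Target absorption A₂ = 0.161 × 105 / 2.62 = 6.452 sabins.
Absorption to add: 6.452 − 4.316 = 2.136 sabins.
Net gain per m^2: Δα = 0.82 − 0.03 = 0.79.
Area = ΔA/Δα = 2.136/0.79 = 2.7 m^2.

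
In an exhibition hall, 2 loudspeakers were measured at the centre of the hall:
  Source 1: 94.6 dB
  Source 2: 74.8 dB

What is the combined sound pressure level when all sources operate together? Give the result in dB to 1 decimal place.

94.6 dB

Converting to relative power and adding: 10^(94.6/10) + 10^(74.8/10) = 2.914e+09.
Combined level = 10 log₁₀(2.914e+09) = 94.6 dB.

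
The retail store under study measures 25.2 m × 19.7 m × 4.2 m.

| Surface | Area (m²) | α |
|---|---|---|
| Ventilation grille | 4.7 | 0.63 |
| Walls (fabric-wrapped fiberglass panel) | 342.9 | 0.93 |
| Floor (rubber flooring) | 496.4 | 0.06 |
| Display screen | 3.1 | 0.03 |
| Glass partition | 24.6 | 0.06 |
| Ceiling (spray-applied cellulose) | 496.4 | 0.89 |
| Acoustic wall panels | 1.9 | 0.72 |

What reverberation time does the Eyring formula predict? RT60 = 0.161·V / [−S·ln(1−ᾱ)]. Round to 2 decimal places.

0.28 seconds

Total surface area S = 4.7 + 342.9 + 496.4 + 3.1 + 24.6 + 496.4 + 1.9 = 1370.0 m².
Σ(Sᵢαᵢ) = 4.7×0.63 + 342.9×0.93 + 496.4×0.06 + 3.1×0.03 + 24.6×0.06 + 496.4×0.89 + 1.9×0.72 = 796.375.
Mean coefficient ᾱ = A/S = 0.5813.
−S·ln(1−ᾱ) = −1370.0 × ln(1 − 0.5813) = 1192.723.
V = 25.2 × 19.7 × 4.2 = 2085.048 m³.
RT60 = 0.161 × 2085.048 / 1192.723 = 0.28 s.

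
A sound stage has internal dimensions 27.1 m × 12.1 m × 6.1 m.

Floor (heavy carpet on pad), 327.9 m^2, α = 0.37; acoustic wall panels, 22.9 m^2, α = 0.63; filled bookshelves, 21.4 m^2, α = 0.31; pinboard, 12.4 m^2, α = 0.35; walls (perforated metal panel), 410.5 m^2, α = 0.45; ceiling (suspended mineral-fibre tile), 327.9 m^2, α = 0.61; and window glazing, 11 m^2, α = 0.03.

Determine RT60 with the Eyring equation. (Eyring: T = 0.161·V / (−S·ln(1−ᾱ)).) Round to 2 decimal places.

0.45 sec

S = Σ Sᵢ = 1134.0 m^2.
Σ(Sᵢαᵢ) = 327.9×0.37 + 22.9×0.63 + 21.4×0.31 + 12.4×0.35 + 410.5×0.45 + 327.9×0.61 + 11×0.03 = 531.798.
Mean coefficient ᾱ = A/S = 0.4690.
−S·ln(1−ᾱ) = −1134.0 × ln(1 − 0.4690) = 717.814.
V = 27.1 × 12.1 × 6.1 = 2000.251 m³.
T = 0.161·V/[−S·ln(1−ᾱ)] = 0.161·2000.251/717.814 = 0.45 s.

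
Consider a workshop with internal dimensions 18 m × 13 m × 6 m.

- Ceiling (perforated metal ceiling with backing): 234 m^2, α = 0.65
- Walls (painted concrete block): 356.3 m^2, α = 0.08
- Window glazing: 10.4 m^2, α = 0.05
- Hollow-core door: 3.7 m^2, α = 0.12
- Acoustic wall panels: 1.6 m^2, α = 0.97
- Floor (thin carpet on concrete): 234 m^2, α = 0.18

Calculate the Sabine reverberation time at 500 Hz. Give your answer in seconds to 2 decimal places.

1.00 sec

A = Σ Sᵢαᵢ = 234×0.65 + 356.3×0.08 + 10.4×0.05 + 3.7×0.12 + 1.6×0.97 + 234×0.18 = 225.240 sabins.
V = 18·13·6 = 1404 m³.
T = 0.161 V/A = 0.161·1404/225.240 = 1.00 s.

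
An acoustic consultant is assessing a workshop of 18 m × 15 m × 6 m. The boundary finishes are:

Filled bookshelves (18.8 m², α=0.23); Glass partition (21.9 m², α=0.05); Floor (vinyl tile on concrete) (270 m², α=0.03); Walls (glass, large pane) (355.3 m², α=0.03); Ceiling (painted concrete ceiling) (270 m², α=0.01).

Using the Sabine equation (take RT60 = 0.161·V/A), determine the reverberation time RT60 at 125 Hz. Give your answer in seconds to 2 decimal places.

9.70 s

A = Σ Sᵢαᵢ = 18.8*0.23 + 21.9*0.05 + 270*0.03 + 355.3*0.03 + 270*0.01 = 26.878 sabins.
Room volume: 1620 m³.
Sabine: RT60 = 0.161 × 1620 / 26.878 = 9.70 s.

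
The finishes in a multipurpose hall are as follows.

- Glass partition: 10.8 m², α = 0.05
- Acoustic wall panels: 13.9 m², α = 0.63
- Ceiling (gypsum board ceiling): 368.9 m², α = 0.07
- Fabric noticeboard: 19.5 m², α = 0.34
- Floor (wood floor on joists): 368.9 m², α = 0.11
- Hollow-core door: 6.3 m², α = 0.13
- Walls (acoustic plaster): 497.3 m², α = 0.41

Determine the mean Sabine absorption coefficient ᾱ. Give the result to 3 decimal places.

Total surface area S = 1285.6 m².
Weighted sum Σ Sα = 287.041.
ᾱ = 287.041 / 1285.6 = 0.223.

0.223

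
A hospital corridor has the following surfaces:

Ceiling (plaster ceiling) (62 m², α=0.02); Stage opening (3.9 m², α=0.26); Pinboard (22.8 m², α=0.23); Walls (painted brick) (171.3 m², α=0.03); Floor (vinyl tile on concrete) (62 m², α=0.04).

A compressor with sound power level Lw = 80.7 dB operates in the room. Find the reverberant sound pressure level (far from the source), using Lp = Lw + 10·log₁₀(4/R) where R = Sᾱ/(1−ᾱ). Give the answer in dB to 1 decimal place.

74.7 dB

Σ(Sᵢαᵢ) = 62×0.02 + 3.9×0.26 + 22.8×0.23 + 171.3×0.03 + 62×0.04 = 15.117; total area S = 322.0 m².
ᾱ = 15.117/322.0 = 0.0469; R = Sᾱ/(1−ᾱ) = 15.117/(1−0.0469) = 15.861 m².
Lp = 80.7 + 10·log₁₀(4/15.861) = 80.7 + (-5.98) = 74.7 dB.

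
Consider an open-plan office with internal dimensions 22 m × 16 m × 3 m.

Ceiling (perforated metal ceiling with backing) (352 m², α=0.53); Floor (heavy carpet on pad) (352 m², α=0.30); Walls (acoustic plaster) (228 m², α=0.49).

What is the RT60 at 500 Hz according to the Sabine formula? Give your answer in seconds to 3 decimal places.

0.421 sec

Summing Sᵢαᵢ: 186.560 + 105.600 + 111.720 → A = 403.880 sabins.
V = 22·16·3 = 1056 m³.
RT60 = 0.161 · V / A = 0.161 × 1056 / 403.880 = 0.421 s.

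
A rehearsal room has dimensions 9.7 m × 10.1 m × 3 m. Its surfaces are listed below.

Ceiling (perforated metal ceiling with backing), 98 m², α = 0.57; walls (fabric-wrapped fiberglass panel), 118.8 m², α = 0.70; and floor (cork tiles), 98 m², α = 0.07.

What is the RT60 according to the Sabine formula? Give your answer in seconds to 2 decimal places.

A = Σ Sᵢαᵢ = 98×0.57 + 118.8×0.70 + 98×0.07 = 145.880 sabins.
Volume V = 9.7 × 10.1 × 3 = 293.91 m³.
T = 0.161 V/A = 0.161·293.91/145.880 = 0.32 s.

0.32 s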